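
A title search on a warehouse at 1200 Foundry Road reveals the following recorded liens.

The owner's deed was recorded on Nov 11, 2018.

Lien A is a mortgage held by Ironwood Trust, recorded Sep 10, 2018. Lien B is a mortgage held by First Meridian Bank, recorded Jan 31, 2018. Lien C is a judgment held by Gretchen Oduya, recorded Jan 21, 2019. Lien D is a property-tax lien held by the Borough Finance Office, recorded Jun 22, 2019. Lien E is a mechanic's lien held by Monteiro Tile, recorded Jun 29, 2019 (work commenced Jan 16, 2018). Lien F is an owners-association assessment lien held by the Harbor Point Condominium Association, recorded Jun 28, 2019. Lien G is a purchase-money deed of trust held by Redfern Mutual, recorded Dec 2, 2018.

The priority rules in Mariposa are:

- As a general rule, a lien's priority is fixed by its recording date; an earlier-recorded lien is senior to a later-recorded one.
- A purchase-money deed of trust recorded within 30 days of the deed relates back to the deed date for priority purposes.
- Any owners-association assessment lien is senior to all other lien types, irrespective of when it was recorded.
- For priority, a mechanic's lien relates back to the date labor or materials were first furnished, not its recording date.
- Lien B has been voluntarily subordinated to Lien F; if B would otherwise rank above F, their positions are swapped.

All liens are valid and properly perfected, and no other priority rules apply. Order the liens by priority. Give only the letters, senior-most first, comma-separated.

F, E, B, A, G, C, D

Adjusting effective dates: E is treated as recorded Jan 16, 2018, the work-commencement date; G's effective date is the deed date, Nov 11, 2018.
F is an owners-association assessment lien, so it outranks all other liens regardless of date.
The other liens, earliest effective date first: E (Jan 16, 2018), B (Jan 31, 2018), A (Sep 10, 2018), G (Nov 11, 2018), C (Jan 21, 2019), D (Jun 22, 2019).
B is already junior to F, so the subordination agreement changes nothing.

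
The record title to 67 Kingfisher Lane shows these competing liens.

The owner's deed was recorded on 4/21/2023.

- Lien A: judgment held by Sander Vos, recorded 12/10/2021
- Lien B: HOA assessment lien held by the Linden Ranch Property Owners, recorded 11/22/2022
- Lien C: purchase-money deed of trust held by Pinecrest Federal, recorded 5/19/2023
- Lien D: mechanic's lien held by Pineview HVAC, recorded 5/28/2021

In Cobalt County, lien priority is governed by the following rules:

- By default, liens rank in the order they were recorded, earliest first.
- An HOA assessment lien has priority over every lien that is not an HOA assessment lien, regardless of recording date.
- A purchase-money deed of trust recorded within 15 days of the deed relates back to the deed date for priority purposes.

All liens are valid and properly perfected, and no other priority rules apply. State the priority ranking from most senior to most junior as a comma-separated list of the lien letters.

First, effective dates: C was recorded 28 days after the deed — beyond 15 days — so no relation-back applies.
B, as an HOA assessment lien, has superpriority and ranks first.
Ordering the rest by effective date: D (5/28/2021), A (12/10/2021), C (5/19/2023).

B, D, A, C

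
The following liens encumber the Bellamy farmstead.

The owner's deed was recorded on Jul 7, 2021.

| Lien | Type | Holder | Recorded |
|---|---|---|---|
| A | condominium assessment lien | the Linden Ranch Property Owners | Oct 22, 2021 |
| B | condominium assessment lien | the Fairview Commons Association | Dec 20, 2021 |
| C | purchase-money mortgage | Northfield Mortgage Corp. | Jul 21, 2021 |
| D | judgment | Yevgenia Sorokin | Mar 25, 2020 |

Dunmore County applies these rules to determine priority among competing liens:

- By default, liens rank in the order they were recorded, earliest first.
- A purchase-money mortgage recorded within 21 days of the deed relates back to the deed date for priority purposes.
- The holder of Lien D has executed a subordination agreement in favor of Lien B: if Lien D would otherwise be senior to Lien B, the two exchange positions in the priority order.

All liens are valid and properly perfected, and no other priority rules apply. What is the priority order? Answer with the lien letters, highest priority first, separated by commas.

B, C, A, D

Effective dates after the stated exceptions: C was recorded within the 21-day window, so its effective date is the deed date Jul 7, 2021.
By effective date: D (Mar 25, 2020), C (Jul 7, 2021), A (Oct 22, 2021), B (Dec 20, 2021).
D is senior to B before the subordination, so the two trade places.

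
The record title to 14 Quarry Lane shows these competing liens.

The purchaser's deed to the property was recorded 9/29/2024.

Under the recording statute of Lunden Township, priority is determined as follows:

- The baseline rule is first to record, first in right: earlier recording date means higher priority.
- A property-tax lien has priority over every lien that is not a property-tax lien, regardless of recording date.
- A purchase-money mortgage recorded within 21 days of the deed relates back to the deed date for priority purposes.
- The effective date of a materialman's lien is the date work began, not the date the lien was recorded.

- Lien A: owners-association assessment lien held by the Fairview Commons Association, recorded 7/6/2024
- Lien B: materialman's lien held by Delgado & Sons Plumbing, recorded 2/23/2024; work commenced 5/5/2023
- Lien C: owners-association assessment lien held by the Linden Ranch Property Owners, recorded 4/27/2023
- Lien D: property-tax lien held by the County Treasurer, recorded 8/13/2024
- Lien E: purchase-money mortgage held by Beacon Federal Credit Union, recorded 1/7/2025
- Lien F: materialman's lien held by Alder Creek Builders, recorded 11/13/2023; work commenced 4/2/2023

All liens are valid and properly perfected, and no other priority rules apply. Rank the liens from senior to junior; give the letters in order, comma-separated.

D, F, C, B, A, E

Adjusting effective dates: B relates back to 5/5/2023 (work commenced); E missed the 21-day window (100 days after the deed), so its recording date stands; F relates back to 4/2/2023 (work commenced).
D is a property-tax lien and takes priority over every other lien.
Among the remaining liens, by effective date: F (4/2/2023), C (4/27/2023), B (5/5/2023), A (7/6/2024), E (1/7/2025).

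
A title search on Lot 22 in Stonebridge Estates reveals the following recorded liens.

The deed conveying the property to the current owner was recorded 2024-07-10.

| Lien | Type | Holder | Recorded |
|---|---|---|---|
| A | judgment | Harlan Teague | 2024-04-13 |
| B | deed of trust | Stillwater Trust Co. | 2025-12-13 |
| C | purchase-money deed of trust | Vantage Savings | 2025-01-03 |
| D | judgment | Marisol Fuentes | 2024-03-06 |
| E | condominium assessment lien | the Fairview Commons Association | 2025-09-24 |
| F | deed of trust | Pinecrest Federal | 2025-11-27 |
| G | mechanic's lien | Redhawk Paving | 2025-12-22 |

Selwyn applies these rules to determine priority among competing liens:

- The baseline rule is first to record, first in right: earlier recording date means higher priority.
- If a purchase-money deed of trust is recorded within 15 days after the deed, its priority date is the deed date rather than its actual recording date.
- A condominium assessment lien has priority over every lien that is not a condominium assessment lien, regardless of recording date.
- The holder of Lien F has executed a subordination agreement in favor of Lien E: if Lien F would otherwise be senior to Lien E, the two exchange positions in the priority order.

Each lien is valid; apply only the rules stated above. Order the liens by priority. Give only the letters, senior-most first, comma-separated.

E, D, A, C, F, B, G

Adjusting effective dates: C was recorded 177 days after the deed — beyond 15 days — so no relation-back applies.
E is a condominium assessment lien, so it outranks all other liens regardless of date.
Remaining liens by effective date: D (2024-03-06), A (2024-04-13), C (2025-01-03), F (2025-11-27), B (2025-12-13), G (2025-12-22).
Since F is not senior to E, the subordination leaves the order unchanged.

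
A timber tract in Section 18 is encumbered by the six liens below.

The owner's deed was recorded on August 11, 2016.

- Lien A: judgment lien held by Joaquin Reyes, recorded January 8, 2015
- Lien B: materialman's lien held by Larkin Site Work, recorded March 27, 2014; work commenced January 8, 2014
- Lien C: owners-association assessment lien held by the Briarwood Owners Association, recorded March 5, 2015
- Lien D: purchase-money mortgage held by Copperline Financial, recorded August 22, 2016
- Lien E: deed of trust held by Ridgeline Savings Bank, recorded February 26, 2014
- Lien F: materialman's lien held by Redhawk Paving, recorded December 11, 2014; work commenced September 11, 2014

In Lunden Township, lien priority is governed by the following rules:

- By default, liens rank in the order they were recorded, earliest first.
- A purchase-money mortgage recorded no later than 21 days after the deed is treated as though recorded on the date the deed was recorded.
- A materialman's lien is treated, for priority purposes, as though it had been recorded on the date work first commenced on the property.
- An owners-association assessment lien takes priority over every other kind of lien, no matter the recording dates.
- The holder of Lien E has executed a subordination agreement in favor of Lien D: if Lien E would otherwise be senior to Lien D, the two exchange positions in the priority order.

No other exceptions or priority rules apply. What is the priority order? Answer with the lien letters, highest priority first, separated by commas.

Effective dates: B's effective date is January 8, 2014, when work began; D relates back to the deed date August 11, 2016; F relates back to September 11, 2014 (work commenced).
As an owners-association assessment lien, C is senior to every other lien.
Among the remaining liens, by effective date: B (January 8, 2014), E (February 26, 2014), F (September 11, 2014), A (January 8, 2015), D (August 11, 2016).
The subordination applies — E was senior to D — so E and D swap.

C, B, D, F, A, E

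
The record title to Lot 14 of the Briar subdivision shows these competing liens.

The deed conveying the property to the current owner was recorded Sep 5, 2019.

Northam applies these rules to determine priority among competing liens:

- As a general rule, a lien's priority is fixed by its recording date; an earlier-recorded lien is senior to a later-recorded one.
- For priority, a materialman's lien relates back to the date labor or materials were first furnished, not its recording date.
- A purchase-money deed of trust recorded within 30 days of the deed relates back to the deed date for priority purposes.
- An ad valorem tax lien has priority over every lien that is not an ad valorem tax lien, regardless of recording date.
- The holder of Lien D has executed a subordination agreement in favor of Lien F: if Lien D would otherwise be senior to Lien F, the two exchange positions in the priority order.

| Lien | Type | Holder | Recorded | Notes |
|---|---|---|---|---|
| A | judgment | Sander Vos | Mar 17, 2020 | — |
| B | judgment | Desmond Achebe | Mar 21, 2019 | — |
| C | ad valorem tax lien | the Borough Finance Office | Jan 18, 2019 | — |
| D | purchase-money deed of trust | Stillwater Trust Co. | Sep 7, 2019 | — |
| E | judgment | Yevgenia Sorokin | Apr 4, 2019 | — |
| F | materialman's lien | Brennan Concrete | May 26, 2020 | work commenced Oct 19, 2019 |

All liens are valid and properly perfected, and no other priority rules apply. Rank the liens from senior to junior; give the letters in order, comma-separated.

Effective dates: D's effective date is the deed date, Sep 5, 2019; F is treated as recorded Oct 19, 2019, the work-commencement date.
C is an ad valorem tax lien and takes priority over every other lien.
Among the remaining liens, by effective date: B (Mar 21, 2019), E (Apr 4, 2019), D (Sep 5, 2019), F (Oct 19, 2019), A (Mar 17, 2020).
D would otherwise be senior to F, so under the subordination agreement D and F exchange positions.

C, B, E, F, D, A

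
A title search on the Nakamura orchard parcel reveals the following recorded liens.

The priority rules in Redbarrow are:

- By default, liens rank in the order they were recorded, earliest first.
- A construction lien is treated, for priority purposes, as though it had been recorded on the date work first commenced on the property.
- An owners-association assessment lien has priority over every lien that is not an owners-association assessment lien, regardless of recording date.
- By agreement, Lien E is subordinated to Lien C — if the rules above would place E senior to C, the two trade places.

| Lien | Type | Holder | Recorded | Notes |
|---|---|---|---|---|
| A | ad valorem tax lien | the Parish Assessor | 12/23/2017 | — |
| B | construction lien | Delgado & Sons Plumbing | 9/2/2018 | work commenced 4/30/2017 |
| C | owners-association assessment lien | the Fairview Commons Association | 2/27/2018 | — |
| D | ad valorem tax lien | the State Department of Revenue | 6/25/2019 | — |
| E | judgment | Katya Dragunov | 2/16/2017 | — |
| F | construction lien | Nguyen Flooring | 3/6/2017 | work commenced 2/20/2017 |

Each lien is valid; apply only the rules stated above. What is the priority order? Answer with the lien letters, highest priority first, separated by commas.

Effective dates: B's effective date is 4/30/2017, when work began; F's effective date is 2/20/2017, when work began.
C is an owners-association assessment lien and takes priority over every other lien.
Ordering the rest by effective date: E (2/16/2017), F (2/20/2017), B (4/30/2017), A (12/23/2017), D (6/25/2019).
Since E is not senior to C, the subordination leaves the order unchanged.

C, E, F, B, A, D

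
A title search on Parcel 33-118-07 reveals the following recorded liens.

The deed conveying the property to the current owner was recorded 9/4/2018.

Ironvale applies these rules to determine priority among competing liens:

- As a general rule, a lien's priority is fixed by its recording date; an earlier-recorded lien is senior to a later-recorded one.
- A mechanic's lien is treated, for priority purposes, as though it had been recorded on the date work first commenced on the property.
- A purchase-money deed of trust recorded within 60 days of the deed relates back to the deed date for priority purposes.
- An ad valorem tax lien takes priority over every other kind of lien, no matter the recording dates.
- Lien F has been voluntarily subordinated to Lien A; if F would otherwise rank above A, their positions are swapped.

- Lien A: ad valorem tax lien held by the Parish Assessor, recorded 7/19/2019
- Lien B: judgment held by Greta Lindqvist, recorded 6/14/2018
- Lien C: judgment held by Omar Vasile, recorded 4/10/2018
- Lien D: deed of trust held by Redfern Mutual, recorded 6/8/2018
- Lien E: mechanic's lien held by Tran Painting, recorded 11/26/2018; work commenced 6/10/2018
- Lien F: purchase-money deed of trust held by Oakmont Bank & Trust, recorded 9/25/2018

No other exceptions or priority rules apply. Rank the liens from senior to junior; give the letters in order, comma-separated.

Effective dates: E is treated as recorded 6/10/2018, the work-commencement date; F was recorded within the 60-day window, so its effective date is the deed date 9/4/2018.
A is an ad valorem tax lien and takes priority over every other lien.
Among the remaining liens, by effective date: C (4/10/2018), D (6/8/2018), E (6/10/2018), B (6/14/2018), F (9/4/2018).
F already ranks below A; the subordination has no effect.

A, C, D, E, B, F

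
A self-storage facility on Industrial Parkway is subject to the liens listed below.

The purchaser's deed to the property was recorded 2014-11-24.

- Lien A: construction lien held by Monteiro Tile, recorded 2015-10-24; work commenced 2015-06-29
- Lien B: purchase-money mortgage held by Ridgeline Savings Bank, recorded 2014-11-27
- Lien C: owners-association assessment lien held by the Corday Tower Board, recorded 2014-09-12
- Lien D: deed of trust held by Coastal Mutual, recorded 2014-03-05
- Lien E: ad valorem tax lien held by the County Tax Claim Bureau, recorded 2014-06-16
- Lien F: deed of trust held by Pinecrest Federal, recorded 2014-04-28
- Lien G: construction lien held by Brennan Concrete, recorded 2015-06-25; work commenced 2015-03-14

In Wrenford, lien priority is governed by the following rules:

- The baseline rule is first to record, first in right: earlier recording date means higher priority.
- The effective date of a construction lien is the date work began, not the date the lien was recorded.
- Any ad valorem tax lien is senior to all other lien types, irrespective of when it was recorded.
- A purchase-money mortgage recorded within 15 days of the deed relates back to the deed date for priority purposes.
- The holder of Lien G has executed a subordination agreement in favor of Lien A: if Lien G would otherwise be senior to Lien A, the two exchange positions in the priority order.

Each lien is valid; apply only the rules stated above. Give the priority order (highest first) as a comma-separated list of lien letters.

E, D, F, C, B, A, G

Effective dates after the stated exceptions: A is treated as recorded 2015-06-29, the work-commencement date; B relates back to the deed date 2014-11-24; G is treated as recorded 2015-03-14, the work-commencement date.
As an ad valorem tax lien, E is senior to every other lien.
Ordering the rest by effective date: D (2014-03-05), F (2014-04-28), C (2014-09-12), B (2014-11-24), G (2015-03-14), A (2015-06-29).
G would otherwise be senior to A, so under the subordination agreement G and A exchange positions.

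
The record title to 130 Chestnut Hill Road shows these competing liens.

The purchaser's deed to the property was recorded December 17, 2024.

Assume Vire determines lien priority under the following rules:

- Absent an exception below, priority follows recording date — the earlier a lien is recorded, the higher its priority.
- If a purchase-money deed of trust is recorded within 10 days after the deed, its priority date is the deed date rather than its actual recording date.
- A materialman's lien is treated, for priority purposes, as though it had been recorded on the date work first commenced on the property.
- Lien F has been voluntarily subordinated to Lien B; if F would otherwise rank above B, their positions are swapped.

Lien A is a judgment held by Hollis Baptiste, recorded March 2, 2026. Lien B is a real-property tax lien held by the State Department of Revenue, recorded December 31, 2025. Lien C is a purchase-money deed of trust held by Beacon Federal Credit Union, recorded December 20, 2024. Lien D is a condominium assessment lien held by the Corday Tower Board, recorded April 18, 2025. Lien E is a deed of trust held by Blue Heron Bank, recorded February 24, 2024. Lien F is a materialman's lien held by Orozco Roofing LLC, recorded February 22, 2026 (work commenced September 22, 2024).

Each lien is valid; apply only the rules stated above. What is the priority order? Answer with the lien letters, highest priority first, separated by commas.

Effective dates after the stated exceptions: C relates back to the deed date December 17, 2024; F relates back to September 22, 2024 (work commenced).
By effective date: E (February 24, 2024), F (September 22, 2024), C (December 17, 2024), D (April 18, 2025), B (December 31, 2025), A (March 2, 2026).
F would otherwise be senior to B, so under the subordination agreement F and B exchange positions.

E, B, C, D, F, A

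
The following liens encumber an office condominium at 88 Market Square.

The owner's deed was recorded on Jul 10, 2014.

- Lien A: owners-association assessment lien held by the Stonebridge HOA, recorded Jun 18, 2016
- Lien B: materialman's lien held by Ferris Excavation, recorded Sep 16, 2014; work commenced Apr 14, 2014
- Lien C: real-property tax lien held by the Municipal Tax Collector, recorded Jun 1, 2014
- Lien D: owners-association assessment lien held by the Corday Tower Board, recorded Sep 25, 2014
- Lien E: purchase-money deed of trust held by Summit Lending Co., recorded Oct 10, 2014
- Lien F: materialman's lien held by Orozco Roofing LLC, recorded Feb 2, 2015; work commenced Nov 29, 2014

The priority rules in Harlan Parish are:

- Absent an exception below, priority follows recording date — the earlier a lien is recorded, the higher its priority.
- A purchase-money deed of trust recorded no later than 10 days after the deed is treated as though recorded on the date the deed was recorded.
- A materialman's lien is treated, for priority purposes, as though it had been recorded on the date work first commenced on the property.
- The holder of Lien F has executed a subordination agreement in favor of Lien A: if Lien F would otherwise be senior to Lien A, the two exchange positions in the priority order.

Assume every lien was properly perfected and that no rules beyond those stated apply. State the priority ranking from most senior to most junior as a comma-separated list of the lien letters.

B, C, D, E, A, F

Adjusting effective dates: B is treated as recorded Apr 14, 2014, the work-commencement date; E was recorded 92 days after the deed — beyond 10 days — so no relation-back applies; F is treated as recorded Nov 29, 2014, the work-commencement date.
By effective date, earliest first: B (Apr 14, 2014), C (Jun 1, 2014), D (Sep 25, 2014), E (Oct 10, 2014), F (Nov 29, 2014), A (Jun 18, 2016).
F would otherwise be senior to A, so under the subordination agreement F and A exchange positions.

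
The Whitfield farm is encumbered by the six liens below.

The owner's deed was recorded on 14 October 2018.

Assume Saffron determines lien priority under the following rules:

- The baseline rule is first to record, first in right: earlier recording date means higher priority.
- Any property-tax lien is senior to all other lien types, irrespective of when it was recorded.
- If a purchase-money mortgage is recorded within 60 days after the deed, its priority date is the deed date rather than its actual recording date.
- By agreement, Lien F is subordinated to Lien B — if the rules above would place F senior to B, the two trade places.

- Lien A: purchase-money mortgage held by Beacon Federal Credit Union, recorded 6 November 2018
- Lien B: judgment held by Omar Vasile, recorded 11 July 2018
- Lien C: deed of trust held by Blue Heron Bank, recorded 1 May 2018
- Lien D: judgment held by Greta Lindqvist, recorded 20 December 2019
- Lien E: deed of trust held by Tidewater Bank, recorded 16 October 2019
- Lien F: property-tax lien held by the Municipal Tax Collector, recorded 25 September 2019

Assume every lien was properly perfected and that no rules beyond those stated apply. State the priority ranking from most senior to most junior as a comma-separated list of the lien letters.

B, C, F, A, E, D

Effective dates after the stated exceptions: A relates back to the deed date 14 October 2018.
F is a property-tax lien and takes priority over every other lien.
Remaining liens by effective date: C (1 May 2018), B (11 July 2018), A (14 October 2018), E (16 October 2019), D (20 December 2019).
F is senior to B before the subordination, so the two trade places.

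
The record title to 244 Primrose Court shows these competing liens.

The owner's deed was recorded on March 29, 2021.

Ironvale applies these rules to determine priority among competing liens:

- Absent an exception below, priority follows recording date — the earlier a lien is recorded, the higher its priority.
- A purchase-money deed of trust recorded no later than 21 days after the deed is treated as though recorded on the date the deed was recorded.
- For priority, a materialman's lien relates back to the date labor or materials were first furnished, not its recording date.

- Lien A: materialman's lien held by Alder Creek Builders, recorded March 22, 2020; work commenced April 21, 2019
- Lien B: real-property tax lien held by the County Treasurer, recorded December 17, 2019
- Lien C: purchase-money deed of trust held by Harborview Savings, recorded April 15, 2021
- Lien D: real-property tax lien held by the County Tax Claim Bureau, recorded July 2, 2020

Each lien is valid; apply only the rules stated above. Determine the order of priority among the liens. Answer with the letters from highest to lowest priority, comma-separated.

Adjusting effective dates: A relates back to April 21, 2019 (work commenced); C's effective date is the deed date, March 29, 2021.
By effective date, earliest first: A (April 21, 2019), B (December 17, 2019), D (July 2, 2020), C (March 29, 2021).

A, B, D, C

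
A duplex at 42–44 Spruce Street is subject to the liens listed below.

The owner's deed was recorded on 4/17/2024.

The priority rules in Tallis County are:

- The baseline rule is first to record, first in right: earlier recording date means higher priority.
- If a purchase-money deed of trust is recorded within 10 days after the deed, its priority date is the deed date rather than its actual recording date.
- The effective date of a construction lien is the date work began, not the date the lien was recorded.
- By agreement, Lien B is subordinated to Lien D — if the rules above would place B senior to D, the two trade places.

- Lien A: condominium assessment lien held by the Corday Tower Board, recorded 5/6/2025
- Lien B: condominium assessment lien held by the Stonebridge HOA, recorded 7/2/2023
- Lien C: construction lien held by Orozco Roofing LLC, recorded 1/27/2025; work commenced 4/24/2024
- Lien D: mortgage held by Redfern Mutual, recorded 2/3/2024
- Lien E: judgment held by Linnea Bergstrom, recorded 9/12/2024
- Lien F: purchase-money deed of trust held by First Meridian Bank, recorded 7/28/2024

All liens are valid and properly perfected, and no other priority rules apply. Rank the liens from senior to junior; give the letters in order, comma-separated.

D, B, C, F, E, A

Effective dates: C's effective date is 4/24/2024, when work began; F was recorded 102 days after the deed, outside the 10-day window, so it keeps its recording date.
By effective date: B (7/2/2023), D (2/3/2024), C (4/24/2024), F (7/28/2024), E (9/12/2024), A (5/6/2025).
B would otherwise be senior to D, so under the subordination agreement B and D exchange positions.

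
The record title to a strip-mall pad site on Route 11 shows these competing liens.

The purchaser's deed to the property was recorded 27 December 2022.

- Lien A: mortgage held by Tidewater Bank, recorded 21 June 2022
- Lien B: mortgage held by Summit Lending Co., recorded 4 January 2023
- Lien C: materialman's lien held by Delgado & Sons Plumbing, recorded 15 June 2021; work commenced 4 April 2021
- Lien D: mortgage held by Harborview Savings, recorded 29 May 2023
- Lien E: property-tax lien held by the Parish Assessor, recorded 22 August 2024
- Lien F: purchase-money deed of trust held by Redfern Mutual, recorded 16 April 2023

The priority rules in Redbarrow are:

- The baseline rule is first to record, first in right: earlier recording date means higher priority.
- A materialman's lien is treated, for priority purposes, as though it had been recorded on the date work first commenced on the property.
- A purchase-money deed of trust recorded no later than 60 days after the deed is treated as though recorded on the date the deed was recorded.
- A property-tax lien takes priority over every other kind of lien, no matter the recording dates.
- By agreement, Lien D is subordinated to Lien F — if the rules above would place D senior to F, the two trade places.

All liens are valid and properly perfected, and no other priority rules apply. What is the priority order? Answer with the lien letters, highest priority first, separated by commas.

E, C, A, B, F, D

Effective dates after the stated exceptions: C's effective date is 4 April 2021, when work began; F was recorded 110 days after the deed, outside the 60-day window, so it keeps its recording date.
As a property-tax lien, E is senior to every other lien.
Remaining liens by effective date: C (4 April 2021), A (21 June 2022), B (4 January 2023), F (16 April 2023), D (29 May 2023).
D is already junior to F, so the subordination agreement changes nothing.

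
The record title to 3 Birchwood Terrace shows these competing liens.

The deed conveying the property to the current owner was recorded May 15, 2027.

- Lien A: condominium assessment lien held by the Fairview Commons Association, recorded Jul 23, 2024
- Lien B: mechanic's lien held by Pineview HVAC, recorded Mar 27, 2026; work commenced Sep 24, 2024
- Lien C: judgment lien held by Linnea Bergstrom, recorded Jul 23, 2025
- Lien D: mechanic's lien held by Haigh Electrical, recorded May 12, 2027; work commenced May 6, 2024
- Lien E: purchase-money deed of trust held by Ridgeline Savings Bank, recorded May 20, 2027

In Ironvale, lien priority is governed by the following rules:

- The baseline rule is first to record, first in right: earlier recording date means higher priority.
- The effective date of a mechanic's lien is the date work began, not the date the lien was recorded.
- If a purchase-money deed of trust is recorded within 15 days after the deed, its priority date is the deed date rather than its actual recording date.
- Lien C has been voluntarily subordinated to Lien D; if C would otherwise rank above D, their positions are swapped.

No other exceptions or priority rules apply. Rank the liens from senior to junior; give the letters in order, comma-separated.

First, effective dates: B relates back to Sep 24, 2024 (work commenced); D is treated as recorded May 6, 2024, the work-commencement date; E was recorded within the 15-day window, so its effective date is the deed date May 15, 2027.
By effective date: D (May 6, 2024), A (Jul 23, 2024), B (Sep 24, 2024), C (Jul 23, 2025), E (May 15, 2027).
Since C is not senior to D, the subordination leaves the order unchanged.

D, A, B, C, E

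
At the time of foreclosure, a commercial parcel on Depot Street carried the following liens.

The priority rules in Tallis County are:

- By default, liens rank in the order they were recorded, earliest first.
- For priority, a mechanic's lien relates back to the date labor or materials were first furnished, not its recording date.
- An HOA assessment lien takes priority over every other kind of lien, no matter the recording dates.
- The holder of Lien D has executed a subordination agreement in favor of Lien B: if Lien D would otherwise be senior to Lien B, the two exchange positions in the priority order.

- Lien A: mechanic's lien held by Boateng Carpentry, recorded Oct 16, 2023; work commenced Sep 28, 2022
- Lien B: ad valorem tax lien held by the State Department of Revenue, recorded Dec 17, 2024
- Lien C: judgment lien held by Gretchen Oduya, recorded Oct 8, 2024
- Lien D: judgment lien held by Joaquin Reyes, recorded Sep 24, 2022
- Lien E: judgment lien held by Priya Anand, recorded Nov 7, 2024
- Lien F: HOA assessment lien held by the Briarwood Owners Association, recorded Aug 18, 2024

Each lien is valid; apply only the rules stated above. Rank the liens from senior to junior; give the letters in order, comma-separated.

F, B, A, C, E, D

First, effective dates: A relates back to Sep 28, 2022 (work commenced).
F is an HOA assessment lien and takes priority over every other lien.
Among the remaining liens, by effective date: D (Sep 24, 2022), A (Sep 28, 2022), C (Oct 8, 2024), E (Nov 7, 2024), B (Dec 17, 2024).
D is senior to B before the subordination, so the two trade places.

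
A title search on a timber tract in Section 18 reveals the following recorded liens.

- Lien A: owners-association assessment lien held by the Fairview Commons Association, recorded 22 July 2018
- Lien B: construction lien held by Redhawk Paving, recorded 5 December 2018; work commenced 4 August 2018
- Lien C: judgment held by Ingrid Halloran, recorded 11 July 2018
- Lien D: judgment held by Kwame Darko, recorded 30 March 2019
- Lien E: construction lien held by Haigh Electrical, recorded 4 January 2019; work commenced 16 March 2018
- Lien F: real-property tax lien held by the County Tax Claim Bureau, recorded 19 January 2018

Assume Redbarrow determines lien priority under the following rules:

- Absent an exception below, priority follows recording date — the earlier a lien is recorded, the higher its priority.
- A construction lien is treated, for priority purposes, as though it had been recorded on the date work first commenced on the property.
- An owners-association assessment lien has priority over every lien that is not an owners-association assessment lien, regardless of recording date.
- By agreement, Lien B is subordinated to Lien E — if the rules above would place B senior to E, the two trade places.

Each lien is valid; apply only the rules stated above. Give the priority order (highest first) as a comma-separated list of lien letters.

A, F, E, C, B, D

Adjusting effective dates: B's effective date is 4 August 2018, when work began; E's effective date is 16 March 2018, when work began.
A is an owners-association assessment lien, so it outranks all other liens regardless of date.
Remaining liens by effective date: F (19 January 2018), E (16 March 2018), C (11 July 2018), B (4 August 2018), D (30 March 2019).
B is already junior to E, so the subordination agreement changes nothing.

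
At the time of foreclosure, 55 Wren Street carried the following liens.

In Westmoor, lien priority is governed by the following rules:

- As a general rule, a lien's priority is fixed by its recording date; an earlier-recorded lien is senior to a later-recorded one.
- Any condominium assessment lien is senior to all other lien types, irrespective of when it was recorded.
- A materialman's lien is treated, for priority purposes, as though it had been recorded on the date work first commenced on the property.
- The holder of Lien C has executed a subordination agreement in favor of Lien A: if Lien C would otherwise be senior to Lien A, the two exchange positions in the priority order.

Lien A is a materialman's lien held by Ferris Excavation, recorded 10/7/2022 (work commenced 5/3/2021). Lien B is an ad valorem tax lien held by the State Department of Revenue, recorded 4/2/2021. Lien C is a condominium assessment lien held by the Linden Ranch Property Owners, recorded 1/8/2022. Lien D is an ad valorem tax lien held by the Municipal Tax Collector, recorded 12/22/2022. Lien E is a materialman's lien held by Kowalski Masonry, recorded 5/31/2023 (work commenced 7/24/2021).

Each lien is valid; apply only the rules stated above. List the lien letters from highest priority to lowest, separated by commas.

A, B, C, E, D

Adjusting effective dates: A's effective date is 5/3/2021, when work began; E is treated as recorded 7/24/2021, the work-commencement date.
C, as a condominium assessment lien, has superpriority and ranks first.
Among the remaining liens, by effective date: B (4/2/2021), A (5/3/2021), E (7/24/2021), D (12/22/2022).
C is senior to A before the subordination, so the two trade places.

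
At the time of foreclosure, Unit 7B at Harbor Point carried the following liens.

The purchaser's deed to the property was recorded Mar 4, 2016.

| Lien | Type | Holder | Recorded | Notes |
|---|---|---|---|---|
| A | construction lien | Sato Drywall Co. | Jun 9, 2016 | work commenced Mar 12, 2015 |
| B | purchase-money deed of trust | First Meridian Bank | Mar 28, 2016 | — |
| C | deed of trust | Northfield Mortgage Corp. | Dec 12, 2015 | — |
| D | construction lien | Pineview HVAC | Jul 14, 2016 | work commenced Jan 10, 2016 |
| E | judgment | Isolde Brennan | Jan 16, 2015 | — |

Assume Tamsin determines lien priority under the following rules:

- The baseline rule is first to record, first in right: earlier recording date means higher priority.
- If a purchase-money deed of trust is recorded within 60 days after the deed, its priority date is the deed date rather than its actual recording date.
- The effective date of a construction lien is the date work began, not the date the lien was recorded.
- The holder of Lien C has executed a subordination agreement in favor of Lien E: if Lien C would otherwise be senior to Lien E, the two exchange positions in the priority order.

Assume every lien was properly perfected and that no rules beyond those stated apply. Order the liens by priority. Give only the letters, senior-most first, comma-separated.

Effective dates after the stated exceptions: A relates back to Mar 12, 2015 (work commenced); B was recorded within the 60-day window, so its effective date is the deed date Mar 4, 2016; D's effective date is Jan 10, 2016, when work began.
Ordering by effective date: E (Jan 16, 2015), A (Mar 12, 2015), C (Dec 12, 2015), D (Jan 10, 2016), B (Mar 4, 2016).
C already ranks below E; the subordination has no effect.

E, A, C, D, B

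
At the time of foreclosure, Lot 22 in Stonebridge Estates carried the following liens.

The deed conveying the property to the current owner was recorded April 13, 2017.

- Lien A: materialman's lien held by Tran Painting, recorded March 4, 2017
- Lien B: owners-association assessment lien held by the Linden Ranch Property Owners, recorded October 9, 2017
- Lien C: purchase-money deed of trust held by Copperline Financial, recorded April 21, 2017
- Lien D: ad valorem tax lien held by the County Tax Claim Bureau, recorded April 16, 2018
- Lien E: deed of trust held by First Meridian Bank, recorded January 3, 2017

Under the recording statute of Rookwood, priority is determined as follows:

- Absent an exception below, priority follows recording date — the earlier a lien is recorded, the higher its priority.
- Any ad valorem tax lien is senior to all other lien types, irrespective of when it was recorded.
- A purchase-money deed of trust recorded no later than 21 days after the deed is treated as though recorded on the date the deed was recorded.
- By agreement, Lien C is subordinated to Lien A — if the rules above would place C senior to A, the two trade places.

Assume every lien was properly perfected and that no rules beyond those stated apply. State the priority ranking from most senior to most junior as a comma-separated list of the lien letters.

First, effective dates: C was recorded within the 21-day window, so its effective date is the deed date April 13, 2017.
D is an ad valorem tax lien, so it outranks all other liens regardless of date.
The other liens, earliest effective date first: E (January 3, 2017), A (March 4, 2017), C (April 13, 2017), B (October 9, 2017).
C is already junior to A, so the subordination agreement changes nothing.

D, E, A, C, B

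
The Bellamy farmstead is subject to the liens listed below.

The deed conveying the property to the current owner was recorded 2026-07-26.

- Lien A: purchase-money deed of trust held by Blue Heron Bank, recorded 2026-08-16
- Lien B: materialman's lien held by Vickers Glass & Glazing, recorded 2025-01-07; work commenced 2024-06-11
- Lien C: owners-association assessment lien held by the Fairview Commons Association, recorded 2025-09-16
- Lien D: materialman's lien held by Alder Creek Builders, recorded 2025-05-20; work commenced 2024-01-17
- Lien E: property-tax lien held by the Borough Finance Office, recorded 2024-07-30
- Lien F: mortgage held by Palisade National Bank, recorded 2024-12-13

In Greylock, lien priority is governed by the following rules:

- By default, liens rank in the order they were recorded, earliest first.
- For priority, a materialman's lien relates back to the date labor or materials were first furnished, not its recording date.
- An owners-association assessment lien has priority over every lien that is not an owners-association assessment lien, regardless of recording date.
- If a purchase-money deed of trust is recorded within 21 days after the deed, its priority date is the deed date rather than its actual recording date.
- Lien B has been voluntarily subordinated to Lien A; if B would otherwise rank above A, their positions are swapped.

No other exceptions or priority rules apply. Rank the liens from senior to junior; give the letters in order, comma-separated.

C, D, A, E, F, B

Effective dates: A's effective date is the deed date, 2026-07-26; B relates back to 2024-06-11 (work commenced); D is treated as recorded 2024-01-17, the work-commencement date.
C is an owners-association assessment lien and takes priority over every other lien.
Remaining liens by effective date: D (2024-01-17), B (2024-06-11), E (2024-07-30), F (2024-12-13), A (2026-07-26).
The subordination applies — B was senior to A — so B and A swap.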